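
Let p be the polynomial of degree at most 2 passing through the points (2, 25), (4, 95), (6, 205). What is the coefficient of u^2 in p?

5

Write p(u) = au^2 + bu + c. Substituting each data point gives a linear system:
  4a + 2b + c = 25
  16a + 4b + c = 95
  36a + 6b + c = 205
Solving the system yields a = 5, b = 5, c = -5.
So p(u) = 5u^2 + 5u - 5.
The leading coefficient is 5.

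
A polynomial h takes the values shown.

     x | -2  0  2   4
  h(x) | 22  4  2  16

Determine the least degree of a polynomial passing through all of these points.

Forward differences of the values at x = -2, 0, 2, 4:
  h  : 22  4  2  16
  Δ  : -18  -2  14
  Δ^2: 16  16
  Δ^3: 0
The second differences are constant (16) and nonzero, while all higher differences vanish, so the minimal degree is 2.

2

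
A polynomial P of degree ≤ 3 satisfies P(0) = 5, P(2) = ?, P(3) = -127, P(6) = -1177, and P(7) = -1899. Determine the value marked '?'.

-29

The 4 known points determine the degree-3 polynomial uniquely.
Write P(s) = as^3 + bs^2 + cs + d. Substituting each data point gives a linear system:
  d = 5
  27a + 9b + 3c + d = -127
  216a + 36b + 6c + d = -1177
  343a + 49b + 7c + d = -1899
Solving the system yields a = -6, b = 3, c = 1, d = 5.
So P(s) = -6s^3 + 3s^2 + s + 5.
Then P(2) = -29.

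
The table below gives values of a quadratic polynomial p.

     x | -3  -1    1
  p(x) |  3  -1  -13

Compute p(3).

Forward differences of the values at x = -3, -1, 1:
  p  : 3  -1  -13
  Δ  : -4  -12
  Δ^2: -8
The second differences are constant, confirming degree 2.
Interpolating (Newton forward form) and evaluating at x = 3 gives p(3) = -33.

-33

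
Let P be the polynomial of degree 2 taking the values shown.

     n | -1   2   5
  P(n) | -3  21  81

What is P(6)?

109

Write P(n) = an^2 + bn + c. Substituting each data point gives a linear system:
  a - b + c = -3
  4a + 2b + c = 21
  25a + 5b + c = 81
Solving the system yields a = 2, b = 6, c = 1.
So P(n) = 2n^2 + 6n + 1.
Then P(6) = 109.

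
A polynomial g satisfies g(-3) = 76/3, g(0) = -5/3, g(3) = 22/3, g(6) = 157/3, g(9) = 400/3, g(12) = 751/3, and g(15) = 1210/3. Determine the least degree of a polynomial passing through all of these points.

2

Forward differences of the values at x = -3, 0, 3, 6, 9, 12, 15:
  g  : 76/3  -5/3  22/3  157/3  400/3  751/3  1210/3
  Δ  : -27  9  45  81  117  153
  Δ^2: 36  36  36  36  36
  Δ^3: 0  0  0  0
  Δ^4: 0  0  0
  Δ^5: 0  0
  Δ^6: 0
The second differences are constant (36) and nonzero, while all higher differences vanish, so the minimal degree is 2.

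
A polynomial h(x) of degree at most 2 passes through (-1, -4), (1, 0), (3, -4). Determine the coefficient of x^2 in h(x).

-1

Write h(x) = ax^2 + bx + c. Substituting each data point gives a linear system:
  a - b + c = -4
  a + b + c = 0
  9a + 3b + c = -4
Solving the system yields a = -1, b = 2, c = -1.
So h(x) = -x^2 + 2x - 1.
The leading coefficient is -1.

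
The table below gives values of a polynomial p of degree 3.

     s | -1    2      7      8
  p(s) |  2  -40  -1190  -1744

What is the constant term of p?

0

Write p(s) = as^3 + bs^2 + cs + d. Substituting each data point gives a linear system:
  -a + b - c + d = 2
  8a + 4b + 2c + d = -40
  343a + 49b + 7c + d = -1190
  512a + 64b + 8c + d = -1744
Solving the system yields a = -3, b = -3, c = -2, d = 0.
So p(s) = -3s^3 - 3s^2 - 2s.
The constant term is 0.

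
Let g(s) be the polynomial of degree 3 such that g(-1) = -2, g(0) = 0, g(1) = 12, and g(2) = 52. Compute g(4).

Forward differences of the values at s = -1, 0, 1, 2:
  g  : -2  0  12  52
  Δ  : 2  12  40
  Δ^2: 10  28
  Δ^3: 18
The third differences are constant, confirming degree 3.
Interpolating (Newton forward form) and evaluating at s = 4 gives g(4) = 288.

288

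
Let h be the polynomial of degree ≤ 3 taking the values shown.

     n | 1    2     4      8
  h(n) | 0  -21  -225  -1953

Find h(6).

-805

Using the Lagrange interpolation formula with nodes 1, 2, 4, 8:
  L_0(n) = (n - 2)(n - 4)(n - 8) / -21
  L_1(n) = (n - 1)(n - 4)(n - 8) / 12
  L_2(n) = (n - 1)(n - 2)(n - 8) / -24
  L_3(n) = (n - 1)(n - 2)(n - 4) / 168
Then h(n) = 0·L_0(n) - 21·L_1(n) - 225·L_2(n) - 1953·L_3(n).
Expanding and collecting terms gives h(n) = -4n^3 + n^2 + 4n - 1.
Evaluating at n = 6: h(6) = -805.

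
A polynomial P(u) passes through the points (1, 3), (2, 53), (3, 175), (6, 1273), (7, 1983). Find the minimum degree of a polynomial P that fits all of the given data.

Divided differences on the nodes 1, 2, 3, 6, 7:
  order 0: 3  53  175  1273  1983
  order 1: 50  122  366  710
  order 2: 36  61  86
  order 3: 5  5
  order 4: 0
The order-3 divided differences are all 5 (nonzero) and every higher order vanishes, so the data lies on a polynomial of degree exactly 3.

3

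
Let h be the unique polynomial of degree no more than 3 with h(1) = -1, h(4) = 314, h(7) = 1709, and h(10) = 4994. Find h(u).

h(u) = 5u^3 - 6

Write h(u) = au^3 + bu^2 + cu + d. Substituting each data point gives a linear system:
  a + b + c + d = -1
  64a + 16b + 4c + d = 314
  343a + 49b + 7c + d = 1709
  1000a + 100b + 10c + d = 4994
Solving the system yields a = 5, b = 0, c = 0, d = -6.
So h(u) = 5u^3 - 6.
Check: h(10) = 4994. ✓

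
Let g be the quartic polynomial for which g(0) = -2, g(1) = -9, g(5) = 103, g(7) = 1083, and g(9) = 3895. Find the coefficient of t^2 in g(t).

Write g(t) = at^4 + bt^3 + ct^2 + dt + e. Substituting each data point gives a linear system:
  e = -2
  a + b + c + d + e = -9
  625a + 125b + 25c + 5d + e = 103
  2401a + 343b + 49c + 7d + e = 1083
  6561a + 729b + 81c + 9d + e = 3895
Solving the system yields a = 1, b = -3, c = -6, d = 1, e = -2.
So g(t) = t^4 - 3t^3 - 6t^2 + t - 2.
The coefficient of t^2 is -6.

-6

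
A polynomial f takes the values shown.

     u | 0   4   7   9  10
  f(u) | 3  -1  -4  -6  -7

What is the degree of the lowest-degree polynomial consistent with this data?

1

Divided differences on the nodes 0, 4, 7, 9, 10:
  order 0: 3  -1  -4  -6  -7
  order 1: -1  -1  -1  -1
  order 2: 0  0  0
  order 3: 0  0
  order 4: 0
The order-1 divided differences are all -1 (nonzero) and every higher order vanishes, so the data lies on a polynomial of degree exactly 1.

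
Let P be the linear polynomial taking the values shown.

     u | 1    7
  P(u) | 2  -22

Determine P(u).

P(u) = -4u + 6

Write P(u) = au + b. Substituting each data point gives a linear system:
  a + b = 2
  7a + b = -22
Solving the system yields a = -4, b = 6.
So P(u) = -4u + 6.
Check: P(7) = -22. ✓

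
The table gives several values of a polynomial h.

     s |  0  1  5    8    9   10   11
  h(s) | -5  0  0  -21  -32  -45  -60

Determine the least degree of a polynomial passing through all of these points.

2

Divided differences on the nodes 0, 1, 5, 8, 9, 10, 11:
  order 0: -5  0  0  -21  -32  -45  -60
  order 1: 5  0  -7  -11  -13  -15
  order 2: -1  -1  -1  -1  -1
  order 3: 0  0  0  0
  order 4: 0  0  0
  order 5: 0  0
  order 6: 0
The order-2 divided differences are all -1 (nonzero) and every higher order vanishes, so the data lies on a polynomial of degree exactly 2.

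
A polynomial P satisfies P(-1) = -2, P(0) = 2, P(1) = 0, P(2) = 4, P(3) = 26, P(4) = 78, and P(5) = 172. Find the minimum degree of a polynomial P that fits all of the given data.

3

Forward differences of the values at u = -1, 0, 1, 2, 3, 4, 5:
  P  : -2  2  0  4  26  78  172
  Δ  : 4  -2  4  22  52  94
  Δ^2: -6  6  18  30  42
  Δ^3: 12  12  12  12
  Δ^4: 0  0  0
  Δ^5: 0  0
  Δ^6: 0
The third differences are constant (12) and nonzero, while all higher differences vanish, so the minimal degree is 3.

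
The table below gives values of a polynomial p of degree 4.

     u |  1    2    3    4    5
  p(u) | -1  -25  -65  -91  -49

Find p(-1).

Forward differences of the values at u = 1, 2, 3, 4, 5:
  p  : -1  -25  -65  -91  -49
  Δ  : -24  -40  -26  42
  Δ^2: -16  14  68
  Δ^3: 30  54
  Δ^4: 24
The fourth differences are constant, confirming degree 4.
Interpolating (Newton forward form) and evaluating at u = -1 gives p(-1) = -1.

-1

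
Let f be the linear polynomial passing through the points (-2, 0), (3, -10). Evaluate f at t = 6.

-16

Using the Lagrange interpolation formula with nodes -2, 3:
  L_0(t) = (t - 3) / -5
  L_1(t) = (t + 2) / 5
Then f(t) = 0·L_0(t) - 10·L_1(t).
Expanding and collecting terms gives f(t) = -2t - 4.
Evaluating at t = 6: f(6) = -16.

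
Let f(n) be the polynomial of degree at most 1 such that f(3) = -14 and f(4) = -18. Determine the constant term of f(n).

-2

Write f(n) = an + b. Substituting each data point gives a linear system:
  3a + b = -14
  4a + b = -18
Solving the system yields a = -4, b = -2.
So f(n) = -4n - 2.
The constant term is -2.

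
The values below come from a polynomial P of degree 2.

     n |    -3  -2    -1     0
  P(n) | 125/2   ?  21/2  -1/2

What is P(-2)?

The 3 known points determine the degree-2 polynomial uniquely.
Write P(n) = an^2 + bn + c. Substituting each data point gives a linear system:
  9a - 3b + c = 125/2
  a - b + c = 21/2
  c = -1/2
Solving the system yields a = 5, b = -6, c = -1/2.
So P(n) = 5n² - 6n - 1/2.
Then P(-2) = 63/2.

63/2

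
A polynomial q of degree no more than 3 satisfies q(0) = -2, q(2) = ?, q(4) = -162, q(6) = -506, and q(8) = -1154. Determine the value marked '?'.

-26

The 4 known points determine the degree-3 polynomial uniquely.
Write q(u) = au^3 + bu^2 + cu + d. Substituting each data point gives a linear system:
  d = -2
  64a + 16b + 4c + d = -162
  216a + 36b + 6c + d = -506
  512a + 64b + 8c + d = -1154
Solving the system yields a = -2, b = -2, c = 0, d = -2.
So q(u) = -2u^3 - 2u^2 - 2.
Then q(2) = -26.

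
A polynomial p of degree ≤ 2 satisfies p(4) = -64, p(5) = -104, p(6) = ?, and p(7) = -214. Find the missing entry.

On equispaced nodes a degree-2 polynomial has vanishing third forward difference, so
  - p(4) + 3·p(5) - 3·p(6) + p(7) = 0.
Substituting the known values and solving for p(6):
  -3·p(6) = 462
  p(6) = -154.

-154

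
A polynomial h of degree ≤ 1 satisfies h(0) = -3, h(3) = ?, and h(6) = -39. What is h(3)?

-21

On equispaced nodes a degree-1 polynomial has vanishing second forward difference, so
  h(0) - 2·h(3) + h(6) = 0.
Substituting the known values and solving for h(3):
  -2·h(3) = 42
  h(3) = -21.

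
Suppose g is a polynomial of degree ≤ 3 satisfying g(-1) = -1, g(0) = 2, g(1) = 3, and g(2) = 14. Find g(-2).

-18

Using the Lagrange interpolation formula with nodes -1, 0, 1, 2:
  L_0(n) = n(n - 1)(n - 2) / -6
  L_1(n) = (n + 1)(n - 1)(n - 2) / 2
  L_2(n) = (n + 1)n(n - 2) / -2
  L_3(n) = (n + 1)n(n - 1) / 6
Then g(n) = -1·L_0(n) + 2·L_1(n) + 3·L_2(n) + 14·L_3(n).
Expanding and collecting terms gives g(n) = 2n^3 - n^2 + 2.
Evaluating at n = -2: g(-2) = -18.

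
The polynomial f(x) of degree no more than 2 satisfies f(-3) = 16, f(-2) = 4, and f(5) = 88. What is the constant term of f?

Write f(x) = ax^2 + bx + c. Substituting each data point gives a linear system:
  9a - 3b + c = 16
  4a - 2b + c = 4
  25a + 5b + c = 88
Solving the system yields a = 3, b = 3, c = -2.
So f(x) = 3x² + 3x - 2.
The constant term is -2.

-2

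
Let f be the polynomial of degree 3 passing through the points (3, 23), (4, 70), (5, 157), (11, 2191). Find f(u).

Write f(u) = au^3 + bu^2 + cu + d. Substituting each data point gives a linear system:
  27a + 9b + 3c + d = 23
  64a + 16b + 4c + d = 70
  125a + 25b + 5c + d = 157
  1331a + 121b + 11c + d = 2191
Solving the system yields a = 2, b = -4, c = 1, d = 2.
So f(u) = 2u^3 - 4u^2 + u + 2.
Check: f(4) = 70. ✓

f(u) = 2u^3 - 4u^2 + u + 2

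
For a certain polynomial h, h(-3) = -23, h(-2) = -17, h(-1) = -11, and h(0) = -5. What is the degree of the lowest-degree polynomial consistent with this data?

1

Forward differences of the values at t = -3, -2, -1, 0:
  h  : -23  -17  -11  -5
  Δ  : 6  6  6
  Δ^2: 0  0
  Δ^3: 0
The first differences are constant (6) and nonzero, while all higher differences vanish, so the minimal degree is 1.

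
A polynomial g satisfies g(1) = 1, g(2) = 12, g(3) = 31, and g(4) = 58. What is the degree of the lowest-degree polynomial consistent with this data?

2

Forward differences of the values at x = 1, 2, 3, 4:
  g  : 1  12  31  58
  Δ  : 11  19  27
  Δ^2: 8  8
  Δ^3: 0
The second differences are constant (8) and nonzero, while all higher differences vanish, so the minimal degree is 2.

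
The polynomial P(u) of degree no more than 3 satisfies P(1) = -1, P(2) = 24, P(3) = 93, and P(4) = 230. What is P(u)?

Write P(u) = au^3 + bu^2 + cu + d. Substituting each data point gives a linear system:
  a + b + c + d = -1
  8a + 4b + 2c + d = 24
  27a + 9b + 3c + d = 93
  64a + 16b + 4c + d = 230
Solving the system yields a = 4, b = -2, c = 3, d = -6.
So P(u) = 4u³ - 2u² + 3u - 6.
Check: P(4) = 230. ✓

P(u) = 4u^3 - 2u^2 + 3u - 6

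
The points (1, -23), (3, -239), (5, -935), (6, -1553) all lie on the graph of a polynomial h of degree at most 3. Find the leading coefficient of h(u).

-6

Write h(u) = au^3 + bu^2 + cu + d. Substituting each data point gives a linear system:
  a + b + c + d = -23
  27a + 9b + 3c + d = -239
  125a + 25b + 5c + d = -935
  216a + 36b + 6c + d = -1553
Solving the system yields a = -6, b = -6, c = -6, d = -5.
So h(u) = -6u^3 - 6u^2 - 6u - 5.
The leading coefficient is -6.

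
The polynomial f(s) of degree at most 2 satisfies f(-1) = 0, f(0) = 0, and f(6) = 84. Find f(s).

f(s) = 2s^2 + 2s

Using the Lagrange interpolation formula with nodes -1, 0, 6:
  L_0(s) = s(s - 6) / 7
  L_1(s) = (s + 1)(s - 6) / -6
  L_2(s) = (s + 1)s / 42
Then f(s) = 0·L_0(s) + 0·L_1(s) + 84·L_2(s).
Expanding and collecting terms gives f(s) = 2s^2 + 2s.
Check: f(0) = 0. ✓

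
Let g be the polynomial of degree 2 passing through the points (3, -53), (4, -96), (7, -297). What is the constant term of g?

Write g(t) = at^2 + bt + c. Substituting each data point gives a linear system:
  9a + 3b + c = -53
  16a + 4b + c = -96
  49a + 7b + c = -297
Solving the system yields a = -6, b = -1, c = 4.
So g(t) = -6t² - t + 4.
The constant term is 4.

4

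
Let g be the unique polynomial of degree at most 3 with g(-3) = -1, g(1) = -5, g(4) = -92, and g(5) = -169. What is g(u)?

g(u) = -u^3 - 2u^2 + 2u - 4

Using the Lagrange interpolation formula with nodes -3, 1, 4, 5:
  L_0(u) = (u - 1)(u - 4)(u - 5) / -224
  L_1(u) = (u + 3)(u - 4)(u - 5) / 48
  L_2(u) = (u + 3)(u - 1)(u - 5) / -21
  L_3(u) = (u + 3)(u - 1)(u - 4) / 32
Then g(u) = -1·L_0(u) - 5·L_1(u) - 92·L_2(u) - 169·L_3(u).
Expanding and collecting terms gives g(u) = -u^3 - 2u^2 + 2u - 4.
Check: g(5) = -169. ✓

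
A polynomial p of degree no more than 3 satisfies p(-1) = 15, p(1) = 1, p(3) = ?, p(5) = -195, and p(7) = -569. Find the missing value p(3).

-37

On equispaced nodes a degree-3 polynomial has vanishing fourth forward difference, so
  p(-1) - 4·p(1) + 6·p(3) - 4·p(5) + p(7) = 0.
Substituting the known values and solving for p(3):
  6·p(3) = -222
  p(3) = -37.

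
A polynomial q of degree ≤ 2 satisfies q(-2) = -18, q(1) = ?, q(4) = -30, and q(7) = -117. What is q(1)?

The 3 known points determine the degree-2 polynomial uniquely.
Write q(u) = au^2 + bu + c. Substituting each data point gives a linear system:
  4a - 2b + c = -18
  16a + 4b + c = -30
  49a + 7b + c = -117
Solving the system yields a = -3, b = 4, c = 2.
So q(u) = -3u^2 + 4u + 2.
Then q(1) = 3.

3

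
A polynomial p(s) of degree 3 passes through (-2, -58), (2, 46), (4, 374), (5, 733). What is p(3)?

Using the Lagrange interpolation formula with nodes -2, 2, 4, 5:
  L_0(s) = (s - 2)(s - 4)(s - 5) / -168
  L_1(s) = (s + 2)(s - 4)(s - 5) / 24
  L_2(s) = (s + 2)(s - 2)(s - 5) / -12
  L_3(s) = (s + 2)(s - 2)(s - 4) / 21
Then p(s) = -58·L_0(s) + 46·L_1(s) + 374·L_2(s) + 733·L_3(s).
Expanding and collecting terms gives p(s) = 6s^3 - s^2 + 2s - 2.
Evaluating at s = 3: p(3) = 157.

157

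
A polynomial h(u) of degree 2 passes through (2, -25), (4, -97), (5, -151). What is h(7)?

-295

Write h(u) = au^2 + bu + c. Substituting each data point gives a linear system:
  4a + 2b + c = -25
  16a + 4b + c = -97
  25a + 5b + c = -151
Solving the system yields a = -6, b = 0, c = -1.
So h(u) = -6u² - 1.
Then h(7) = -295.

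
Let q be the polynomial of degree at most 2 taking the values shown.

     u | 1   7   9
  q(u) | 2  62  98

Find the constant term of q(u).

-1

Write q(u) = au^2 + bu + c. Substituting each data point gives a linear system:
  a + b + c = 2
  49a + 7b + c = 62
  81a + 9b + c = 98
Solving the system yields a = 1, b = 2, c = -1.
So q(u) = u^2 + 2u - 1.
The constant term is -1.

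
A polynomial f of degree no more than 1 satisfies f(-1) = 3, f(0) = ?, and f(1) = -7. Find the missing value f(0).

On equispaced nodes a degree-1 polynomial has vanishing second forward difference, so
  f(-1) - 2·f(0) + f(1) = 0.
Substituting the known values and solving for f(0):
  -2·f(0) = 4
  f(0) = -2.

-2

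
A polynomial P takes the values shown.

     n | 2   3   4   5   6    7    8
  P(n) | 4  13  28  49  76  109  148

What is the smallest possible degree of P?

2

Forward differences of the values at n = 2, 3, 4, 5, 6, 7, 8:
  P  : 4  13  28  49  76  109  148
  Δ  : 9  15  21  27  33  39
  Δ^2: 6  6  6  6  6
  Δ^3: 0  0  0  0
  Δ^4: 0  0  0
  Δ^5: 0  0
  Δ^6: 0
The second differences are constant (6) and nonzero, while all higher differences vanish, so the minimal degree is 2.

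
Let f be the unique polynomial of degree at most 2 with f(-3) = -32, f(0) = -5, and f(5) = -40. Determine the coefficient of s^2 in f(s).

-2

Write f(s) = as^2 + bs + c. Substituting each data point gives a linear system:
  9a - 3b + c = -32
  c = -5
  25a + 5b + c = -40
Solving the system yields a = -2, b = 3, c = -5.
So f(s) = -2s^2 + 3s - 5.
The leading coefficient is -2.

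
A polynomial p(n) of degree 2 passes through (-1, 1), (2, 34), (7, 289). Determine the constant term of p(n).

2

Write p(n) = an^2 + bn + c. Substituting each data point gives a linear system:
  a - b + c = 1
  4a + 2b + c = 34
  49a + 7b + c = 289
Solving the system yields a = 5, b = 6, c = 2.
So p(n) = 5n^2 + 6n + 2.
The constant term is 2.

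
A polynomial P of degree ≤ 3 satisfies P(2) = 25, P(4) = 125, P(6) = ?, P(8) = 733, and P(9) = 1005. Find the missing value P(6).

345

The 4 known points determine the degree-3 polynomial uniquely.
Write P(t) = at^3 + bt^2 + ct + d. Substituting each data point gives a linear system:
  8a + 4b + 2c + d = 25
  64a + 16b + 4c + d = 125
  512a + 64b + 8c + d = 733
  729a + 81b + 9c + d = 1005
Solving the system yields a = 1, b = 3, c = 4, d = -3.
So P(t) = t^3 + 3t^2 + 4t - 3.
Then P(6) = 345.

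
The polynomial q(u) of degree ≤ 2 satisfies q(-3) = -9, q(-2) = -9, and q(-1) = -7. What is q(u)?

q(u) = u^2 + 5u - 3

Write q(u) = au^2 + bu + c. Substituting each data point gives a linear system:
  9a - 3b + c = -9
  4a - 2b + c = -9
  a - b + c = -7
Solving the system yields a = 1, b = 5, c = -3.
So q(u) = u^2 + 5u - 3.
Check: q(-1) = -7. ✓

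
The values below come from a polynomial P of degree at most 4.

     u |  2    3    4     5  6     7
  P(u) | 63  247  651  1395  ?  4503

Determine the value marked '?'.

The 5 known points determine the degree-4 polynomial uniquely.
Write P(u) = au^4 + bu^3 + cu^2 + du + e. Substituting each data point gives a linear system:
  16a + 8b + 4c + 2d + e = 63
  81a + 27b + 9c + 3d + e = 247
  256a + 64b + 16c + 4d + e = 651
  625a + 125b + 25c + 5d + e = 1395
  2401a + 343b + 49c + 7d + e = 4503
Solving the system yields a = 1, b = 6, c = 1, d = 0, e = -5.
So P(u) = u⁴ + 6u³ + u² - 5.
Then P(6) = 2623.

2623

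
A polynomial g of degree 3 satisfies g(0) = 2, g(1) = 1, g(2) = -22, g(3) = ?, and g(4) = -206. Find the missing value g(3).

-85

On equispaced nodes a degree-3 polynomial has vanishing fourth forward difference, so
  g(0) - 4·g(1) + 6·g(2) - 4·g(3) + g(4) = 0.
Substituting the known values and solving for g(3):
  -4·g(3) = 340
  g(3) = -85.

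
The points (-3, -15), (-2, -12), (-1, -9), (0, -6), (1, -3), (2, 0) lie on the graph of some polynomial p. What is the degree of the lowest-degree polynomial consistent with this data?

Forward differences of the values at u = -3, -2, -1, 0, 1, 2:
  p  : -15  -12  -9  -6  -3  0
  Δ  : 3  3  3  3  3
  Δ^2: 0  0  0  0
  Δ^3: 0  0  0
  Δ^4: 0  0
  Δ^5: 0
The first differences are constant (3) and nonzero, while all higher differences vanish, so the minimal degree is 1.

1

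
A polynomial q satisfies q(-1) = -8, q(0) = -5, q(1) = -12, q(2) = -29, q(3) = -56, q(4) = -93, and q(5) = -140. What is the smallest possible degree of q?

Forward differences of the values at t = -1, 0, 1, 2, 3, 4, 5:
  q  : -8  -5  -12  -29  -56  -93  -140
  Δ  : 3  -7  -17  -27  -37  -47
  Δ^2: -10  -10  -10  -10  -10
  Δ^3: 0  0  0  0
  Δ^4: 0  0  0
  Δ^5: 0  0
  Δ^6: 0
The second differences are constant (-10) and nonzero, while all higher differences vanish, so the minimal degree is 2.

2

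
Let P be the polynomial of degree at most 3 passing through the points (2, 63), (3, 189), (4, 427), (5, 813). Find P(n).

Write P(n) = an^3 + bn^2 + cn + d. Substituting each data point gives a linear system:
  8a + 4b + 2c + d = 63
  27a + 9b + 3c + d = 189
  64a + 16b + 4c + d = 427
  125a + 25b + 5c + d = 813
Solving the system yields a = 6, b = 2, c = 2, d = 3.
So P(n) = 6n³ + 2n² + 2n + 3.
Check: P(5) = 813. ✓

P(n) = 6n^3 + 2n^2 + 2n + 3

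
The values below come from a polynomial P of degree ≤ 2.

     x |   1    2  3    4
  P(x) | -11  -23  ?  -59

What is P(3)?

-39

On equispaced nodes a degree-2 polynomial has vanishing third forward difference, so
  - P(1) + 3·P(2) - 3·P(3) + P(4) = 0.
Substituting the known values and solving for P(3):
  -3·P(3) = 117
  P(3) = -39.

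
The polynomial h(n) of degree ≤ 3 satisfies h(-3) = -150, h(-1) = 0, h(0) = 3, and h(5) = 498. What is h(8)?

2259

Write h(n) = an^3 + bn^2 + cn + d. Substituting each data point gives a linear system:
  -27a + 9b - 3c + d = -150
  -a + b - c + d = 0
  d = 3
  125a + 25b + 5c + d = 498
Solving the system yields a = 5, b = -4, c = -6, d = 3.
So h(n) = 5n^3 - 4n^2 - 6n + 3.
Then h(8) = 2259.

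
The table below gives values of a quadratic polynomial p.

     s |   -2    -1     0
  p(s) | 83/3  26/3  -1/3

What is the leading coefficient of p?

Write p(s) = as^2 + bs + c. Substituting each data point gives a linear system:
  4a - 2b + c = 83/3
  a - b + c = 26/3
  c = -1/3
Solving the system yields a = 5, b = -4, c = -1/3.
So p(s) = 5s^2 - 4s - 1/3.
The leading coefficient is 5.

5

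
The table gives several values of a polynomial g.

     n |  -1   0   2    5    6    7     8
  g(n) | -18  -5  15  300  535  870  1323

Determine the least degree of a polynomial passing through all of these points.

Divided differences on the nodes -1, 0, 2, 5, 6, 7, 8:
  order 0: -18  -5  15  300  535  870  1323
  order 1: 13  10  95  235  335  453
  order 2: -1  17  35  50  59
  order 3: 3  3  3  3
  order 4: 0  0  0
  order 5: 0  0
  order 6: 0
The order-3 divided differences are all 3 (nonzero) and every higher order vanishes, so the data lies on a polynomial of degree exactly 3.

3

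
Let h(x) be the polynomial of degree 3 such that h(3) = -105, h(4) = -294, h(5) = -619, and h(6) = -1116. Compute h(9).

-3999

Using the Lagrange interpolation formula with nodes 3, 4, 5, 6:
  L_0(x) = (x - 4)(x - 5)(x - 6) / -6
  L_1(x) = (x - 3)(x - 5)(x - 6) / 2
  L_2(x) = (x - 3)(x - 4)(x - 6) / -2
  L_3(x) = (x - 3)(x - 4)(x - 5) / 6
Then h(x) = -105·L_0(x) - 294·L_1(x) - 619·L_2(x) - 1116·L_3(x).
Expanding and collecting terms gives h(x) = -6x³ + 4x² + 5x + 6.
Evaluating at x = 9: h(9) = -3999.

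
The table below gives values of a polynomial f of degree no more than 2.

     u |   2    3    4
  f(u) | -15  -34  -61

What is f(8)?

-249

Using the Lagrange interpolation formula with nodes 2, 3, 4:
  L_0(u) = (u - 3)(u - 4) / 2
  L_1(u) = (u - 2)(u - 4) / -1
  L_2(u) = (u - 2)(u - 3) / 2
Then f(u) = -15·L_0(u) - 34·L_1(u) - 61·L_2(u).
Expanding and collecting terms gives f(u) = -4u^2 + u - 1.
Evaluating at u = 8: f(8) = -249.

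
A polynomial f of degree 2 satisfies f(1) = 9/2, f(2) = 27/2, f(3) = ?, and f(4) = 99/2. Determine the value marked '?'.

57/2

The 3 known points determine the degree-2 polynomial uniquely.
Write f(u) = au^2 + bu + c. Substituting each data point gives a linear system:
  a + b + c = 9/2
  4a + 2b + c = 27/2
  16a + 4b + c = 99/2
Solving the system yields a = 3, b = 0, c = 3/2.
So f(u) = 3u² + 3/2.
Then f(3) = 57/2.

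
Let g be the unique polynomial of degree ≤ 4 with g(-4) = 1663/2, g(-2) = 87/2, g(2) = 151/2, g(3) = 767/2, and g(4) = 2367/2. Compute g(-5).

Using the Lagrange interpolation formula with nodes -4, -2, 2, 3, 4:
  L_0(u) = (u + 2)(u - 2)(u - 3)(u - 4) / 672
  L_1(u) = (u + 4)(u - 2)(u - 3)(u - 4) / -240
  L_2(u) = (u + 4)(u + 2)(u - 3)(u - 4) / 48
  L_3(u) = (u + 4)(u + 2)(u - 2)(u - 4) / -35
  L_4(u) = (u + 4)(u + 2)(u - 2)(u - 3) / 96
Then g(u) = 1663/2·L_0(u) + 87/2·L_1(u) + 151/2·L_2(u) + 767/2·L_3(u) + 2367/2·L_4(u).
Expanding and collecting terms gives g(u) = 4u^4 + 3u^3 - u^2 - 4u - 1/2.
Evaluating at u = -5: g(-5) = 4239/2.

4239/2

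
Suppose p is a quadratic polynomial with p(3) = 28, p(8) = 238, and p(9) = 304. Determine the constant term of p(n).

Write p(n) = an^2 + bn + c. Substituting each data point gives a linear system:
  9a + 3b + c = 28
  64a + 8b + c = 238
  81a + 9b + c = 304
Solving the system yields a = 4, b = -2, c = -2.
So p(n) = 4n^2 - 2n - 2.
The constant term is -2.

-2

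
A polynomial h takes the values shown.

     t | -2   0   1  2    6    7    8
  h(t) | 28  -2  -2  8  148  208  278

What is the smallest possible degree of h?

Divided differences on the nodes -2, 0, 1, 2, 6, 7, 8:
  order 0: 28  -2  -2  8  148  208  278
  order 1: -15  0  10  35  60  70
  order 2: 5  5  5  5  5
  order 3: 0  0  0  0
  order 4: 0  0  0
  order 5: 0  0
  order 6: 0
The order-2 divided differences are all 5 (nonzero) and every higher order vanishes, so the data lies on a polynomial of degree exactly 2.

2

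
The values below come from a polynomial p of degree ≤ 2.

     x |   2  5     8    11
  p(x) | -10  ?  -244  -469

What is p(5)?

On equispaced nodes a degree-2 polynomial has vanishing third forward difference, so
  - p(2) + 3·p(5) - 3·p(8) + p(11) = 0.
Substituting the known values and solving for p(5):
  3·p(5) = -273
  p(5) = -91.

-91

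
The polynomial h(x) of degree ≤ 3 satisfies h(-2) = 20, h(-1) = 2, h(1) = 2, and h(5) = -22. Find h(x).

h(x) = -x^3 + 4x^2 + x - 2

Write h(x) = ax^3 + bx^2 + cx + d. Substituting each data point gives a linear system:
  -8a + 4b - 2c + d = 20
  -a + b - c + d = 2
  a + b + c + d = 2
  125a + 25b + 5c + d = -22
Solving the system yields a = -1, b = 4, c = 1, d = -2.
So h(x) = -x^3 + 4x^2 + x - 2.
Check: h(1) = 2. ✓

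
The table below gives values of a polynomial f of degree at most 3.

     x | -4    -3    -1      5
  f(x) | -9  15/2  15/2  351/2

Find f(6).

Write f(x) = ax^3 + bx^2 + cx + d. Substituting each data point gives a linear system:
  -64a + 16b - 4c + d = -9
  -27a + 9b - 3c + d = 15/2
  -a + b - c + d = 15/2
  125a + 25b + 5c + d = 351/2
Solving the system yields a = 1, b = 5/2, c = -3, d = 3.
So f(x) = x^3 + (5/2)x^2 - 3x + 3.
Then f(6) = 291.

291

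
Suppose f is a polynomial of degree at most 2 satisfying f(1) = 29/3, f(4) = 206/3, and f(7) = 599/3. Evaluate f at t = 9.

327

Using the Lagrange interpolation formula with nodes 1, 4, 7:
  L_0(t) = (t - 4)(t - 7) / 18
  L_1(t) = (t - 1)(t - 7) / -9
  L_2(t) = (t - 1)(t - 4) / 18
Then f(t) = 29/3·L_0(t) + 206/3·L_1(t) + 599/3·L_2(t).
Expanding and collecting terms gives f(t) = 4t^2 - (1/3)t + 6.
Evaluating at t = 9: f(9) = 327.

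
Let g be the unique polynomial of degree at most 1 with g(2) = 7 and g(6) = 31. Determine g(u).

g(u) = 6u - 5

Write g(u) = au + b. Substituting each data point gives a linear system:
  2a + b = 7
  6a + b = 31
Solving the system yields a = 6, b = -5.
So g(u) = 6u - 5.
Check: g(6) = 31. ✓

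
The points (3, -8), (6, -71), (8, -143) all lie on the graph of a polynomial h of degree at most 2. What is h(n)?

h(n) = -3n^2 + 6n + 1

Using the Lagrange interpolation formula with nodes 3, 6, 8:
  L_0(n) = (n - 6)(n - 8) / 15
  L_1(n) = (n - 3)(n - 8) / -6
  L_2(n) = (n - 3)(n - 6) / 10
Then h(n) = -8·L_0(n) - 71·L_1(n) - 143·L_2(n).
Expanding and collecting terms gives h(n) = -3n^2 + 6n + 1.
Check: h(6) = -71. ✓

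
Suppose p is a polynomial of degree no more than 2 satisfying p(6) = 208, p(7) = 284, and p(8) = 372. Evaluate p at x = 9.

Write p(x) = ax^2 + bx + c. Substituting each data point gives a linear system:
  36a + 6b + c = 208
  49a + 7b + c = 284
  64a + 8b + c = 372
Solving the system yields a = 6, b = -2, c = 4.
So p(x) = 6x² - 2x + 4.
Then p(9) = 472.

472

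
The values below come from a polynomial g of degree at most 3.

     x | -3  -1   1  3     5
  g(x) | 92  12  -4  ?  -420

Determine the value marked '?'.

The 4 known points determine the degree-3 polynomial uniquely.
Write g(x) = ax^3 + bx^2 + cx + d. Substituting each data point gives a linear system:
  -27a + 9b - 3c + d = 92
  -a + b - c + d = 12
  a + b + c + d = -4
  125a + 25b + 5c + d = -420
Solving the system yields a = -3, b = -1, c = -5, d = 5.
So g(x) = -3x^3 - x^2 - 5x + 5.
Then g(3) = -100.

-100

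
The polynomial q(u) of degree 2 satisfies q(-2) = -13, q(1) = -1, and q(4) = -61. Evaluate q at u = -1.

-1

Write q(u) = au^2 + bu + c. Substituting each data point gives a linear system:
  4a - 2b + c = -13
  a + b + c = -1
  16a + 4b + c = -61
Solving the system yields a = -4, b = 0, c = 3.
So q(u) = -4u² + 3.
Then q(-1) = -1.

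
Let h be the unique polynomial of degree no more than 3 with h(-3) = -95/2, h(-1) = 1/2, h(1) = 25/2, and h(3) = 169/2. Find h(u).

Write h(u) = au^3 + bu^2 + cu + d. Substituting each data point gives a linear system:
  -27a + 9b - 3c + d = -95/2
  -a + b - c + d = 1/2
  a + b + c + d = 25/2
  27a + 9b + 3c + d = 169/2
Solving the system yields a = 2, b = 3/2, c = 4, d = 5.
So h(u) = 2u^3 + (3/2)u^2 + 4u + 5.
Check: h(1) = 25/2. ✓

h(u) = 2u^3 + (3/2)u^2 + 4u + 5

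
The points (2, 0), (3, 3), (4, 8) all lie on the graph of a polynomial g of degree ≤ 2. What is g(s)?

Write g(s) = as^2 + bs + c. Substituting each data point gives a linear system:
  4a + 2b + c = 0
  9a + 3b + c = 3
  16a + 4b + c = 8
Solving the system yields a = 1, b = -2, c = 0.
So g(s) = s² - 2s.
Check: g(3) = 3. ✓

g(s) = s^2 - 2s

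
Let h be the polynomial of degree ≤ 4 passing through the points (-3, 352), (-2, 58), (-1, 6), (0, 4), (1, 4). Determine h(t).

h(t) = 6t^4 + 4t^3 - 5t^2 - 5t + 4

Write h(t) = at^4 + bt^3 + ct^2 + dt + e. Substituting each data point gives a linear system:
  81a - 27b + 9c - 3d + e = 352
  16a - 8b + 4c - 2d + e = 58
  a - b + c - d + e = 6
  e = 4
  a + b + c + d + e = 4
Solving the system yields a = 6, b = 4, c = -5, d = -5, e = 4.
So h(t) = 6t^4 + 4t^3 - 5t^2 - 5t + 4.
Check: h(0) = 4. ✓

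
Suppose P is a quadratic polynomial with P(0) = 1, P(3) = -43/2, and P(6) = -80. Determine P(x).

Using the Lagrange interpolation formula with nodes 0, 3, 6:
  L_0(x) = (x - 3)(x - 6) / 18
  L_1(x) = x(x - 6) / -9
  L_2(x) = x(x - 3) / 18
Then P(x) = 1·L_0(x) - 43/2·L_1(x) - 80·L_2(x).
Expanding and collecting terms gives P(x) = -2x^2 - (3/2)x + 1.
Check: P(3) = -43/2. ✓

P(x) = -2x^2 - (3/2)x + 1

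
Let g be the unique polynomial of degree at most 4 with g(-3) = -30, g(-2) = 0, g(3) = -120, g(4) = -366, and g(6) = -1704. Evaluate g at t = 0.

Using the Lagrange interpolation formula with nodes -3, -2, 3, 4, 6:
  L_0(t) = (t + 2)(t - 3)(t - 4)(t - 6) / 378
  L_1(t) = (t + 3)(t - 3)(t - 4)(t - 6) / -240
  L_2(t) = (t + 3)(t + 2)(t - 4)(t - 6) / 90
  L_3(t) = (t + 3)(t + 2)(t - 3)(t - 6) / -84
  L_4(t) = (t + 3)(t + 2)(t - 3)(t - 4) / 432
Then g(t) = -30·L_0(t) + 0·L_1(t) - 120·L_2(t) - 366·L_3(t) - 1704·L_4(t).
Expanding and collecting terms gives g(t) = -t^4 - 2t^3 + 3t + 6.
Evaluating at t = 0: g(0) = 6.

6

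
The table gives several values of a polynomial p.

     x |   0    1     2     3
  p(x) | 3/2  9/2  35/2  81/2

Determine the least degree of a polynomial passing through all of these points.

2

Forward differences of the values at x = 0, 1, 2, 3:
  p  : 3/2  9/2  35/2  81/2
  Δ  : 3  13  23
  Δ^2: 10  10
  Δ^3: 0
The second differences are constant (10) and nonzero, while all higher differences vanish, so the minimal degree is 2.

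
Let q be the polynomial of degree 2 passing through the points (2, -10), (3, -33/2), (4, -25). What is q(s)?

Using the Lagrange interpolation formula with nodes 2, 3, 4:
  L_0(s) = (s - 3)(s - 4) / 2
  L_1(s) = (s - 2)(s - 4) / -1
  L_2(s) = (s - 2)(s - 3) / 2
Then q(s) = -10·L_0(s) - 33/2·L_1(s) - 25·L_2(s).
Expanding and collecting terms gives q(s) = -s^2 - (3/2)s - 3.
Check: q(3) = -33/2. ✓

q(s) = -s^2 - (3/2)s - 3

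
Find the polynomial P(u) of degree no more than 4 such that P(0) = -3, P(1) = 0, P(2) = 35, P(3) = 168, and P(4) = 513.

Write P(u) = au^4 + bu^3 + cu^2 + du + e. Substituting each data point gives a linear system:
  e = -3
  a + b + c + d + e = 0
  16a + 8b + 4c + 2d + e = 35
  81a + 27b + 9c + 3d + e = 168
  256a + 64b + 16c + 4d + e = 513
Solving the system yields a = 2, b = -1, c = 5, d = -3, e = -3.
So P(u) = 2u^4 - u^3 + 5u^2 - 3u - 3.
Check: P(1) = 0. ✓

P(u) = 2u^4 - u^3 + 5u^2 - 3u - 3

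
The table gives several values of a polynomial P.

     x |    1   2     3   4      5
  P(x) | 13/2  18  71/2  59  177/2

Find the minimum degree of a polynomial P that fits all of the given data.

Forward differences of the values at x = 1, 2, 3, 4, 5:
  P  : 13/2  18  71/2  59  177/2
  Δ  : 23/2  35/2  47/2  59/2
  Δ^2: 6  6  6
  Δ^3: 0  0
  Δ^4: 0
The second differences are constant (6) and nonzero, while all higher differences vanish, so the minimal degree is 2.

2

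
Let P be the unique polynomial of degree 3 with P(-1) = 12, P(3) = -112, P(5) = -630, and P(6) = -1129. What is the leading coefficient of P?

Write P(n) = an^3 + bn^2 + cn + d. Substituting each data point gives a linear system:
  -a + b - c + d = 12
  27a + 9b + 3c + d = -112
  125a + 25b + 5c + d = -630
  216a + 36b + 6c + d = -1129
Solving the system yields a = -6, b = 4, c = 3, d = 5.
So P(n) = -6n^3 + 4n^2 + 3n + 5.
The leading coefficient is -6.

-6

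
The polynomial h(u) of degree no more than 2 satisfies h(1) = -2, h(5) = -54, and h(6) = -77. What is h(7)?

-104

Using the Lagrange interpolation formula with nodes 1, 5, 6:
  L_0(u) = (u - 5)(u - 6) / 20
  L_1(u) = (u - 1)(u - 6) / -4
  L_2(u) = (u - 1)(u - 5) / 5
Then h(u) = -2·L_0(u) - 54·L_1(u) - 77·L_2(u).
Expanding and collecting terms gives h(u) = -2u² - u + 1.
Evaluating at u = 7: h(7) = -104.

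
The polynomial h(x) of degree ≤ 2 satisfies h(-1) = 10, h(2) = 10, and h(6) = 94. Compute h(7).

Using the Lagrange interpolation formula with nodes -1, 2, 6:
  L_0(x) = (x - 2)(x - 6) / 21
  L_1(x) = (x + 1)(x - 6) / -12
  L_2(x) = (x + 1)(x - 2) / 28
Then h(x) = 10·L_0(x) + 10·L_1(x) + 94·L_2(x).
Expanding and collecting terms gives h(x) = 3x^2 - 3x + 4.
Evaluating at x = 7: h(7) = 130.

130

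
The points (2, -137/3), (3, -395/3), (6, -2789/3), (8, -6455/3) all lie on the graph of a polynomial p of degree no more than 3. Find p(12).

-21347/3

Write p(t) = at^3 + bt^2 + ct + d. Substituting each data point gives a linear system:
  8a + 4b + 2c + d = -137/3
  27a + 9b + 3c + d = -395/3
  216a + 36b + 6c + d = -2789/3
  512a + 64b + 8c + d = -6455/3
Solving the system yields a = -4, b = -1, c = -5, d = 1/3.
So p(t) = -4t³ - t² - 5t + 1/3.
Then p(12) = -21347/3.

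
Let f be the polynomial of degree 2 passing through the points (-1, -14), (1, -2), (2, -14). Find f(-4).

-122

Write f(u) = au^2 + bu + c. Substituting each data point gives a linear system:
  a - b + c = -14
  a + b + c = -2
  4a + 2b + c = -14
Solving the system yields a = -6, b = 6, c = -2.
So f(u) = -6u^2 + 6u - 2.
Then f(-4) = -122.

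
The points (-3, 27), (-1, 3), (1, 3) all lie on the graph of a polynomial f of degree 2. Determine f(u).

Using the Lagrange interpolation formula with nodes -3, -1, 1:
  L_0(u) = (u + 1)(u - 1) / 8
  L_1(u) = (u + 3)(u - 1) / -4
  L_2(u) = (u + 3)(u + 1) / 8
Then f(u) = 27·L_0(u) + 3·L_1(u) + 3·L_2(u).
Expanding and collecting terms gives f(u) = 3u^2.
Check: f(1) = 3. ✓

f(u) = 3u^2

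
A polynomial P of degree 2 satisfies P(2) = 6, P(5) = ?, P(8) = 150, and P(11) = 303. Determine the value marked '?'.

The 3 known points determine the degree-2 polynomial uniquely.
Write P(s) = as^2 + bs + c. Substituting each data point gives a linear system:
  4a + 2b + c = 6
  64a + 8b + c = 150
  121a + 11b + c = 303
Solving the system yields a = 3, b = -6, c = 6.
So P(s) = 3s² - 6s + 6.
Then P(5) = 51.

51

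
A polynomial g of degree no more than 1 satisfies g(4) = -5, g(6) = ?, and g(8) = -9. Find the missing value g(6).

-7

On equispaced nodes a degree-1 polynomial has vanishing second forward difference, so
  g(4) - 2·g(6) + g(8) = 0.
Substituting the known values and solving for g(6):
  -2·g(6) = 14
  g(6) = -7.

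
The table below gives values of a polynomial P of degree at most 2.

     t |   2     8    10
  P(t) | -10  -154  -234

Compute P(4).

-42

Write P(t) = at^2 + bt + c. Substituting each data point gives a linear system:
  4a + 2b + c = -10
  64a + 8b + c = -154
  100a + 10b + c = -234
Solving the system yields a = -2, b = -4, c = 6.
So P(t) = -2t^2 - 4t + 6.
Then P(4) = -42.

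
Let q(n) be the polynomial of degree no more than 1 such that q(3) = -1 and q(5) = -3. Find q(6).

-4

Write q(n) = an + b. Substituting each data point gives a linear system:
  3a + b = -1
  5a + b = -3
Solving the system yields a = -1, b = 2.
So q(n) = -n + 2.
Then q(6) = -4.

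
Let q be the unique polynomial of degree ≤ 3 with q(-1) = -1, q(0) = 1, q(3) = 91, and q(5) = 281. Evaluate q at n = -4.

-7

Using the Lagrange interpolation formula with nodes -1, 0, 3, 5:
  L_0(n) = n(n - 3)(n - 5) / -24
  L_1(n) = (n + 1)(n - 3)(n - 5) / 15
  L_2(n) = (n + 1)n(n - 5) / -24
  L_3(n) = (n + 1)n(n - 3) / 60
Then q(n) = -1·L_0(n) + 1·L_1(n) + 91·L_2(n) + 281·L_3(n).
Expanding and collecting terms gives q(n) = n^3 + 5n^2 + 6n + 1.
Evaluating at n = -4: q(-4) = -7.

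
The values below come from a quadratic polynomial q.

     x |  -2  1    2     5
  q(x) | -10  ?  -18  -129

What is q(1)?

-1

The 3 known points determine the degree-2 polynomial uniquely.
Write q(x) = ax^2 + bx + c. Substituting each data point gives a linear system:
  4a - 2b + c = -10
  4a + 2b + c = -18
  25a + 5b + c = -129
Solving the system yields a = -5, b = -2, c = 6.
So q(x) = -5x^2 - 2x + 6.
Then q(1) = -1.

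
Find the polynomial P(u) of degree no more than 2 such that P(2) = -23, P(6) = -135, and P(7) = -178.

Write P(u) = au^2 + bu + c. Substituting each data point gives a linear system:
  4a + 2b + c = -23
  36a + 6b + c = -135
  49a + 7b + c = -178
Solving the system yields a = -3, b = -4, c = -3.
So P(u) = -3u^2 - 4u - 3.
Check: P(2) = -23. ✓

P(u) = -3u^2 - 4u - 3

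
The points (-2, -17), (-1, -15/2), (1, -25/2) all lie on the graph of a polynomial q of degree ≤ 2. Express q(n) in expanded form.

q(n) = -4n^2 - (5/2)n - 6

Using the Lagrange interpolation formula with nodes -2, -1, 1:
  L_0(n) = (n + 1)(n - 1) / 3
  L_1(n) = (n + 2)(n - 1) / -2
  L_2(n) = (n + 2)(n + 1) / 6
Then q(n) = -17·L_0(n) - 15/2·L_1(n) - 25/2·L_2(n).
Expanding and collecting terms gives q(n) = -4n^2 - (5/2)n - 6.
Check: q(-2) = -17. ✓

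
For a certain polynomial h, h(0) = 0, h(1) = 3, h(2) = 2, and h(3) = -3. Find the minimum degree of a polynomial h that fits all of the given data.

Forward differences of the values at s = 0, 1, 2, 3:
  h  : 0  3  2  -3
  Δ  : 3  -1  -5
  Δ^2: -4  -4
  Δ^3: 0
The second differences are constant (-4) and nonzero, while all higher differences vanish, so the minimal degree is 2.

2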